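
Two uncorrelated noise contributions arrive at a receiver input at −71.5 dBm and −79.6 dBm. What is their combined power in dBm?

Convert to linear, add, convert back:
P₁ = 7.08×10⁻¹¹ W, P₂ = 1.10×10⁻¹¹ W
P_tot = 8.18×10⁻¹¹ W → 10 log₁₀(P_tot / 10⁻³) = −70.9 dBm

−70.9 dBm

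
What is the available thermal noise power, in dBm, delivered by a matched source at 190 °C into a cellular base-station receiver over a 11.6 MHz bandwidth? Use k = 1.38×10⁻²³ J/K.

T = 190 °C + 273.15 = 463.15 K
P_n = kTB = 1.38×10⁻²³ × 463.15 × 1.16×10⁷ = 7.41×10⁻¹⁴ W
In dBm: 10 log₁₀(7.41×10⁻¹⁴ / 10⁻³) = −101.3 dBm

−101.3 dBm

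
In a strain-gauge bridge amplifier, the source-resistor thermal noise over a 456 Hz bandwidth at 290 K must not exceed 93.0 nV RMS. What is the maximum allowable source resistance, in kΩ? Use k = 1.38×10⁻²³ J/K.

Johnson–Nyquist: V_n = √(4kTRB) ⇒ R = V_n² / (4kTB)
4kTB = 4 × 1.38×10⁻²³ × 290 × 4.56×10² = 7.30×10⁻¹⁸
R = (9.30×10⁻⁸)² / 7.30×10⁻¹⁸ = 1.18×10³ Ω = 1.18 kΩ

1.18 kΩ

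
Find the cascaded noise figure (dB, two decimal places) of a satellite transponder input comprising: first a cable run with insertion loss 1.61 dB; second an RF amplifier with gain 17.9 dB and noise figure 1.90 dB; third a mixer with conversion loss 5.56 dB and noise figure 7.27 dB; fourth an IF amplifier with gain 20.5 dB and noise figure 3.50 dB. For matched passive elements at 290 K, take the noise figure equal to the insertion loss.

3.89 dB

Convert to linear (a loss of L dB is a gain of −L dB): F_i = 10^(NF_i/10), G_i = 10^(G_i,dB/10)
  Stage 1: F_1 = 10^(1.61/10) = 1.449, G_1 = 10^(−1.61/10) = 0.6902
  Stage 2: F_2 = 10^(1.90/10) = 1.549, G_2 = 10^(17.9/10) = 61.66
  Stage 3: F_3 = 10^(7.27/10) = 5.333, G_3 = 10^(−5.56/10) = 0.2780
  Stage 4: F_4 = 10^(3.50/10) = 2.239, G_4 = 10^(20.5/10) = 112.2
Friis cascade:
  F = 1.449 + (1.549 − 1)/0.6902 + (5.333 − 1)/42.56 + (2.239 − 1)/11.83 = 2.450
NF = 10 log₁₀(2.450) = 3.89 dB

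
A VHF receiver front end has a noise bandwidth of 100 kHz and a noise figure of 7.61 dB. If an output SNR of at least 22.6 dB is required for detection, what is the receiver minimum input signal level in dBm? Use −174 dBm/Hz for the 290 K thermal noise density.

Sensitivity = −174 + 10 log₁₀(B) + NF + SNR_min
= −174 + 50 + 7.61 + 22.6
= −93.79 dBm → −93.8 dBm

−93.8 dBm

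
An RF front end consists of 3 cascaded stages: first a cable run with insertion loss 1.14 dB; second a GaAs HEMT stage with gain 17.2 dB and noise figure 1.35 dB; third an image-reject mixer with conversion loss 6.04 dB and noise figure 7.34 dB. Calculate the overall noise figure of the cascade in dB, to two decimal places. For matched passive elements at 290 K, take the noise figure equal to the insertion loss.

Convert to linear (a loss of L dB is a gain of −L dB): F_i = 10^(NF_i/10), G_i = 10^(G_i,dB/10)
  Stage 1: F_1 = 10^(1.14/10) = 1.300, G_1 = 10^(−1.14/10) = 0.7691
  Stage 2: F_2 = 10^(1.35/10) = 1.365, G_2 = 10^(17.2/10) = 52.48
  Stage 3: F_3 = 10^(7.34/10) = 5.420, G_3 = 10^(−6.04/10) = 0.2489
Friis cascade:
  F = 1.300 + (1.365 − 1)/0.7691 + (5.420 − 1)/40.36 = 1.884
NF = 10 log₁₀(1.884) = 2.75 dB

2.75 dB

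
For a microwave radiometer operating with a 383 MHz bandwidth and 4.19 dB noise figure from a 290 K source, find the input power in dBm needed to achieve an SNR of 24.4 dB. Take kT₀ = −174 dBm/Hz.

Sensitivity = −174 + 10 log₁₀(B) + NF + SNR_min
= −174 + 85.83 + 4.19 + 24.4
= −59.58 dBm → −59.6 dBm

−59.6 dBm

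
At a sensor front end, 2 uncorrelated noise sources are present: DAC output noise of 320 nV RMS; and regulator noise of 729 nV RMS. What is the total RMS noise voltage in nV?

796 nV

Uncorrelated sources add in power (mean-square): V_tot = √(ΣV_i²)
V_tot = √[(3.20×10⁻⁷)² + (7.29×10⁻⁷)²] = 7.96×10⁻⁷ V = 796 nV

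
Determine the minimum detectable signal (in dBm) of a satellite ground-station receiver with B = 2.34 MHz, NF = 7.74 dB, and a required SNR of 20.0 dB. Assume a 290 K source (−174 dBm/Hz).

−82.6 dBm

Sensitivity = −174 + 10 log₁₀(B) + NF + SNR_min
= −174 + 63.69 + 7.74 + 20.0
= −82.57 dBm → −82.6 dBm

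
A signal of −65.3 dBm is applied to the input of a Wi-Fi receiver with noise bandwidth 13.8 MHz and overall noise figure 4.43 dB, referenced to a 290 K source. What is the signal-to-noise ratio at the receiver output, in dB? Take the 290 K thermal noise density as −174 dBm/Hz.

32.9 dB

Noise floor: N = −174 + 10 log₁₀(B) + NF
10 log₁₀(1.38×10⁷) = 71.4 dB
N = −174 + 71.4 + 4.43 = −98.17 dBm
SNR = P_sig − N = −65.3 − (−98.17) = 32.87 dB → 32.9 dB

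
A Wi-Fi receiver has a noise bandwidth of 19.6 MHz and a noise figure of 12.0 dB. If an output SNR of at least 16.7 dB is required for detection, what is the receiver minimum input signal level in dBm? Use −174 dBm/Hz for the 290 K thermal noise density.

Sensitivity = −174 + 10 log₁₀(B) + NF + SNR_min
= −174 + 72.92 + 12.0 + 16.7
= −72.38 dBm → −72.4 dBm

−72.4 dBm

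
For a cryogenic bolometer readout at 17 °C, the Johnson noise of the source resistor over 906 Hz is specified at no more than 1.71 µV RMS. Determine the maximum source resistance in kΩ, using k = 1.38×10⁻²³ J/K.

202 kΩ

T = 17 °C + 273.15 = 290.15 K
Johnson–Nyquist: V_n = √(4kTRB) ⇒ R = V_n² / (4kTB)
4kTB = 4 × 1.38×10⁻²³ × 290.15 × 9.06×10² = 1.45×10⁻¹⁷
R = (1.71×10⁻⁶)² / 1.45×10⁻¹⁷ = 2.02×10⁵ Ω = 202 kΩ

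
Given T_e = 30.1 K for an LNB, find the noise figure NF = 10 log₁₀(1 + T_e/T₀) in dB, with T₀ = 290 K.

F = 1 + T_e/T₀ = 1 + 30.1/290 = 1.10379
NF = 10 log₁₀(1.10379) = 0.429 dB

0.429 dB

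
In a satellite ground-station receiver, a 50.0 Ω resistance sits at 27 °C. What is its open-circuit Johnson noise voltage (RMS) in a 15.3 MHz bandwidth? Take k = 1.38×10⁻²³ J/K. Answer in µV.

T = 27 °C + 273.15 = 300.15 K
V_n = √(4kTRB)
4kTRB = 4 × 1.38×10⁻²³ × 300.15 × 5.00×10¹ × 1.53×10⁷ = 1.27×10⁻¹¹ V²
V_n = √(1.27×10⁻¹¹) = 3.56×10⁻⁶ V = 3.56 µV

3.56 µV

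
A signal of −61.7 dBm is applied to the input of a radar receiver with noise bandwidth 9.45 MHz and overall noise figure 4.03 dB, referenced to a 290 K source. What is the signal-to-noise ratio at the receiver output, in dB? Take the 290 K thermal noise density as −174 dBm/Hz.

Noise floor: N = −174 + 10 log₁₀(B) + NF
10 log₁₀(9.45×10⁶) = 69.75 dB
N = −174 + 69.75 + 4.03 = −100.22 dBm
SNR = P_sig − N = −61.7 − (−100.22) = 38.52 dB → 38.5 dB

38.5 dB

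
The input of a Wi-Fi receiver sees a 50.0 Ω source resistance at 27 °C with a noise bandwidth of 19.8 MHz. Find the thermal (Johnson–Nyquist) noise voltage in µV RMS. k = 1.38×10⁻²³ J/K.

4.05 µV

T = 27 °C + 273.15 = 300.15 K
V_n = √(4kTRB)
4kTRB = 4 × 1.38×10⁻²³ × 300.15 × 5.00×10¹ × 1.98×10⁷ = 1.64×10⁻¹¹ V²
V_n = √(1.64×10⁻¹¹) = 4.05×10⁻⁶ V = 4.05 µV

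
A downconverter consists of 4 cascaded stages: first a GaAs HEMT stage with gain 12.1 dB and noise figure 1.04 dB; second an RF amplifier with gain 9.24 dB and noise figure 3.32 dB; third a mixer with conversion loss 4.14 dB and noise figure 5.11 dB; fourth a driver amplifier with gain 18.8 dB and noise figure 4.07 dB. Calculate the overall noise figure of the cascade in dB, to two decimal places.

1.42 dB

Convert to linear (a loss of L dB is a gain of −L dB): F_i = 10^(NF_i/10), G_i = 10^(G_i,dB/10)
  Stage 1: F_1 = 10^(1.04/10) = 1.271, G_1 = 10^(12.1/10) = 16.22
  Stage 2: F_2 = 10^(3.32/10) = 2.148, G_2 = 10^(9.24/10) = 8.395
  Stage 3: F_3 = 10^(5.11/10) = 3.243, G_3 = 10^(−4.14/10) = 0.3855
  Stage 4: F_4 = 10^(4.07/10) = 2.553, G_4 = 10^(18.8/10) = 75.86
Friis cascade:
  F = 1.271 + (2.148 − 1)/16.22 + (3.243 − 1)/136.1 + (2.553 − 1)/52.48 = 1.387
NF = 10 log₁₀(1.387) = 1.42 dB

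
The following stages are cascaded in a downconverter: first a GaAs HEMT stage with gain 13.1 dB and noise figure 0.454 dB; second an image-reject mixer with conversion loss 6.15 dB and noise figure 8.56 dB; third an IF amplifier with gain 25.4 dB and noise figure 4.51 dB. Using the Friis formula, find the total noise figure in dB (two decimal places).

2.51 dB

Convert to linear (a loss of L dB is a gain of −L dB): F_i = 10^(NF_i/10), G_i = 10^(G_i,dB/10)
  Stage 1: F_1 = 10^(0.454/10) = 1.110, G_1 = 10^(13.1/10) = 20.42
  Stage 2: F_2 = 10^(8.56/10) = 7.178, G_2 = 10^(−6.15/10) = 0.2427
  Stage 3: F_3 = 10^(4.51/10) = 2.825, G_3 = 10^(25.4/10) = 346.7
Friis cascade:
  F = 1.110 + (7.178 − 1)/20.42 + (2.825 − 1)/4.955 = 1.781
NF = 10 log₁₀(1.781) = 2.51 dB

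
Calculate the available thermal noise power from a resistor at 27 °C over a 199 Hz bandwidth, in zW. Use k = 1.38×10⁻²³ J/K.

824 zW

T = 27 °C + 273.15 = 300.15 K
P_n = kTB = 1.38×10⁻²³ × 300.15 × 1.99×10² = 8.24×10⁻¹⁹ W = 824 zW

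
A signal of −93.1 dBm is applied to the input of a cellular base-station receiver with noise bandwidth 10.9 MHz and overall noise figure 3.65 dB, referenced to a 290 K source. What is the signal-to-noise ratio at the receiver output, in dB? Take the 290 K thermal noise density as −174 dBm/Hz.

6.9 dB

Noise floor: N = −174 + 10 log₁₀(B) + NF
10 log₁₀(1.09×10⁷) = 70.37 dB
N = −174 + 70.37 + 3.65 = −99.98 dBm
SNR = P_sig − N = −93.1 − (−99.98) = 6.88 dB → 6.9 dB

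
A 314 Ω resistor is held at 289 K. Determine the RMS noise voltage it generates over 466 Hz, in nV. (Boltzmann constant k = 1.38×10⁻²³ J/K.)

V_n = √(4kTRB)
4kTRB = 4 × 1.38×10⁻²³ × 289 × 3.14×10² × 4.66×10² = 2.33×10⁻¹⁵ V²
V_n = √(2.33×10⁻¹⁵) = 4.83×10⁻⁸ V = 48.3 nV

48.3 nV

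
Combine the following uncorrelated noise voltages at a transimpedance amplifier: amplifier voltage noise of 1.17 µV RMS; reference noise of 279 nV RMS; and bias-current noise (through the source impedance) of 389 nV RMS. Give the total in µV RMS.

1.26 µV

Uncorrelated sources add in power (mean-square): V_tot = √(ΣV_i²)
V_tot = √[(1.17×10⁻⁶)² + (2.79×10⁻⁷)² + (3.89×10⁻⁷)²] = 1.26×10⁻⁶ V = 1.26 µV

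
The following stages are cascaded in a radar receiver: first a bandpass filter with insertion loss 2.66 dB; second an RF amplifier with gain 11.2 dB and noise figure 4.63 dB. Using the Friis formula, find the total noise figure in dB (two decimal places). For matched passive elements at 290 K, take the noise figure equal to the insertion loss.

7.29 dB

Convert to linear (a loss of L dB is a gain of −L dB): F_i = 10^(NF_i/10), G_i = 10^(G_i,dB/10)
  Stage 1: F_1 = 10^(2.66/10) = 1.845, G_1 = 10^(−2.66/10) = 0.5420
  Stage 2: F_2 = 10^(4.63/10) = 2.904, G_2 = 10^(11.2/10) = 13.18
Friis cascade:
  F = 1.845 + (2.904 − 1)/0.5420 = 5.358
NF = 10 log₁₀(5.358) = 7.29 dB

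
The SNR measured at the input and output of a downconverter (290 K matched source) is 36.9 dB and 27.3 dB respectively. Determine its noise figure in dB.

9.6 dB

NF (dB) = SNR_in(dB) − SNR_out(dB) when the source is at T₀
NF = 36.9 − 27.3 = 9.6 dB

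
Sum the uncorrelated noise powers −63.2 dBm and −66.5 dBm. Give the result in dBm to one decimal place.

Convert to linear, add, convert back:
P₁ = 4.79×10⁻¹⁰ W, P₂ = 2.24×10⁻¹⁰ W
P_tot = 7.03×10⁻¹⁰ W → 10 log₁₀(P_tot / 10⁻³) = −61.5 dBm

−61.5 dBm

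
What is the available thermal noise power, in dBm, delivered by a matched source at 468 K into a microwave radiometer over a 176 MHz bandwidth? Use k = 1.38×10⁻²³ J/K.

P_n = kTB = 1.38×10⁻²³ × 468 × 1.76×10⁸ = 1.14×10⁻¹² W
In dBm: 10 log₁₀(1.14×10⁻¹² / 10⁻³) = −89.4 dBm

−89.4 dBm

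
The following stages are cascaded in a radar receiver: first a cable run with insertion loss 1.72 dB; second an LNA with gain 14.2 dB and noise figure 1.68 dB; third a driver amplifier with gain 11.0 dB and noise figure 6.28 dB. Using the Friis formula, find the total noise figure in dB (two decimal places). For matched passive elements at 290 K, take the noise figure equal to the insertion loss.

3.75 dB

Convert to linear (a loss of L dB is a gain of −L dB): F_i = 10^(NF_i/10), G_i = 10^(G_i,dB/10)
  Stage 1: F_1 = 10^(1.72/10) = 1.486, G_1 = 10^(−1.72/10) = 0.6730
  Stage 2: F_2 = 10^(1.68/10) = 1.472, G_2 = 10^(14.2/10) = 26.30
  Stage 3: F_3 = 10^(6.28/10) = 4.246, G_3 = 10^(11.0/10) = 12.59
Friis cascade:
  F = 1.486 + (1.472 − 1)/0.6730 + (4.246 − 1)/17.70 = 2.371
NF = 10 log₁₀(2.371) = 3.75 dB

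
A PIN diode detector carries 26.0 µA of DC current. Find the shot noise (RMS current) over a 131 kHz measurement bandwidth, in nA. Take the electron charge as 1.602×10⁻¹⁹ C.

1.04 nA

I_n = √(2qI·B)
2qI·B = 2 × 1.602×10⁻¹⁹ × 2.60×10⁻⁵ × 1.31×10⁵ = 1.09×10⁻¹⁸ A²
I_n = √(1.09×10⁻¹⁸) = 1.04×10⁻⁹ A = 1.04 nA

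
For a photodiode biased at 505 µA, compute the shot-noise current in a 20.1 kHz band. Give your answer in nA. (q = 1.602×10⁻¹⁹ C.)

1.80 nA

I_n = √(2qI·B)
2qI·B = 2 × 1.602×10⁻¹⁹ × 5.05×10⁻⁴ × 2.01×10⁴ = 3.25×10⁻¹⁸ A²
I_n = √(3.25×10⁻¹⁸) = 1.80×10⁻⁹ A = 1.80 nA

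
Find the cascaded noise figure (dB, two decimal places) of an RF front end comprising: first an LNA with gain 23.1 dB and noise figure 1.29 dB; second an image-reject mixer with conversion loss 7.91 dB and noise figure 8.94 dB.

1.40 dB

Convert to linear (a loss of L dB is a gain of −L dB): F_i = 10^(NF_i/10), G_i = 10^(G_i,dB/10)
  Stage 1: F_1 = 10^(1.29/10) = 1.346, G_1 = 10^(23.1/10) = 204.2
  Stage 2: F_2 = 10^(8.94/10) = 7.834, G_2 = 10^(−7.91/10) = 0.1618
Friis cascade:
  F = 1.346 + (7.834 − 1)/204.2 = 1.379
NF = 10 log₁₀(1.379) = 1.40 dB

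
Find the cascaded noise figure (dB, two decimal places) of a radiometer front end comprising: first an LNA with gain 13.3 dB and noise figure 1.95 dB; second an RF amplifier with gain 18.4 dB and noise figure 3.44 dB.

Convert to linear (a loss of L dB is a gain of −L dB): F_i = 10^(NF_i/10), G_i = 10^(G_i,dB/10)
  Stage 1: F_1 = 10^(1.95/10) = 1.567, G_1 = 10^(13.3/10) = 21.38
  Stage 2: F_2 = 10^(3.44/10) = 2.208, G_2 = 10^(18.4/10) = 69.18
Friis cascade:
  F = 1.567 + (2.208 − 1)/21.38 = 1.623
NF = 10 log₁₀(1.623) = 2.10 dB

2.10 dB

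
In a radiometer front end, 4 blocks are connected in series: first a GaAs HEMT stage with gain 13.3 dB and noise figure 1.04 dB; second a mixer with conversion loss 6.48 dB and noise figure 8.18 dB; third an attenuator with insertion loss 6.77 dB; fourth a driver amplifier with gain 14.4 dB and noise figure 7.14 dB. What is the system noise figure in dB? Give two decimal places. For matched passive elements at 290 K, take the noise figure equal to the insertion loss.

8.09 dB

Convert to linear (a loss of L dB is a gain of −L dB): F_i = 10^(NF_i/10), G_i = 10^(G_i,dB/10)
  Stage 1: F_1 = 10^(1.04/10) = 1.271, G_1 = 10^(13.3/10) = 21.38
  Stage 2: F_2 = 10^(8.18/10) = 6.577, G_2 = 10^(−6.48/10) = 0.2249
  Stage 3: F_3 = 10^(6.77/10) = 4.753, G_3 = 10^(−6.77/10) = 0.2104
  Stage 4: F_4 = 10^(7.14/10) = 5.176, G_4 = 10^(14.4/10) = 27.54
Friis cascade:
  F = 1.271 + (6.577 − 1)/21.38 + (4.753 − 1)/4.808 + (5.176 − 1)/1.012 = 6.440
NF = 10 log₁₀(6.440) = 8.09 dB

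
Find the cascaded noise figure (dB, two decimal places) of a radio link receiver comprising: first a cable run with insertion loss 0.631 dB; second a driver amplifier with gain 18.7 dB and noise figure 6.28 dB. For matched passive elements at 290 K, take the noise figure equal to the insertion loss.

Convert to linear (a loss of L dB is a gain of −L dB): F_i = 10^(NF_i/10), G_i = 10^(G_i,dB/10)
  Stage 1: F_1 = 10^(0.631/10) = 1.156, G_1 = 10^(−0.631/10) = 0.8648
  Stage 2: F_2 = 10^(6.28/10) = 4.246, G_2 = 10^(18.7/10) = 74.13
Friis cascade:
  F = 1.156 + (4.246 − 1)/0.8648 = 4.910
NF = 10 log₁₀(4.910) = 6.91 dB

6.91 dB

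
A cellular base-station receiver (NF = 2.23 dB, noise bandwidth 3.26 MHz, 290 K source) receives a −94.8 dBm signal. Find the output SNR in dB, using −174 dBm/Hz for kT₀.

11.8 dB

Noise floor: N = −174 + 10 log₁₀(B) + NF
10 log₁₀(3.26×10⁶) = 65.13 dB
N = −174 + 65.13 + 2.23 = −106.64 dBm
SNR = P_sig − N = −94.8 − (−106.64) = 11.84 dB → 11.8 dB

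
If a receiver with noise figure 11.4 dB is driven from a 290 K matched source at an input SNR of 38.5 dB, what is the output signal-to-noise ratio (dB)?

27.1 dB

By definition F = SNR_in/SNR_out, so in dB: SNR_out = SNR_in − NF
SNR_out = 38.5 − 11.4 = 27.1 dB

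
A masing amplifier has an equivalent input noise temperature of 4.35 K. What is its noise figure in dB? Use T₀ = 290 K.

F = 1 + T_e/T₀ = 1 + 4.35/290 = 1.015
NF = 10 log₁₀(1.015) = 0.065 dB

0.065 dB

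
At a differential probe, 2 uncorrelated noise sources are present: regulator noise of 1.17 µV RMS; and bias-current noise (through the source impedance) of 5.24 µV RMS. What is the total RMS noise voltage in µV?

5.37 µV

Uncorrelated sources add in power (mean-square): V_tot = √(ΣV_i²)
V_tot = √[(1.17×10⁻⁶)² + (5.24×10⁻⁶)²] = 5.37×10⁻⁶ V = 5.37 µV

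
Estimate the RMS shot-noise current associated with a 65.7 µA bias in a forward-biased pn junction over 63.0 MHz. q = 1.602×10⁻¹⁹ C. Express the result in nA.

36.4 nA

I_n = √(2qI·B)
2qI·B = 2 × 1.602×10⁻¹⁹ × 6.57×10⁻⁵ × 6.30×10⁷ = 1.33×10⁻¹⁵ A²
I_n = √(1.33×10⁻¹⁵) = 3.64×10⁻⁸ A = 36.4 nA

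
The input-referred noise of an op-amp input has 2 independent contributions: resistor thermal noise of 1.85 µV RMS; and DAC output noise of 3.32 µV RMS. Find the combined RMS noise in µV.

Uncorrelated sources add in power (mean-square): V_tot = √(ΣV_i²)
V_tot = √[(1.85×10⁻⁶)² + (3.32×10⁻⁶)²] = 3.80×10⁻⁶ V = 3.80 µV

3.80 µV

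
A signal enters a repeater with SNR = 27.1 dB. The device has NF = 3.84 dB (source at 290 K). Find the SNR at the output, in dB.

23.26 dB

By definition F = SNR_in/SNR_out, so in dB: SNR_out = SNR_in − NF
SNR_out = 27.1 − 3.84 = 23.26 dB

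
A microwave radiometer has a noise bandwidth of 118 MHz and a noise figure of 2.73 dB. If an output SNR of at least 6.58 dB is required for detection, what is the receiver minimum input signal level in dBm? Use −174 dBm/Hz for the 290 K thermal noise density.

Sensitivity = −174 + 10 log₁₀(B) + NF + SNR_min
= −174 + 80.72 + 2.73 + 6.58
= −83.97 dBm → −84.0 dBm

−84.0 dBm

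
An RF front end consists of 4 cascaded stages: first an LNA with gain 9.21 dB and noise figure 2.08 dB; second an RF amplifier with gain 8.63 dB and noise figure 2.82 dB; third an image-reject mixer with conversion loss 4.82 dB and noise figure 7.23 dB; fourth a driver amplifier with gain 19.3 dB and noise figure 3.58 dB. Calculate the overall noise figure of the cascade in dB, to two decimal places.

2.69 dB

Convert to linear (a loss of L dB is a gain of −L dB): F_i = 10^(NF_i/10), G_i = 10^(G_i,dB/10)
  Stage 1: F_1 = 10^(2.08/10) = 1.614, G_1 = 10^(9.21/10) = 8.337
  Stage 2: F_2 = 10^(2.82/10) = 1.914, G_2 = 10^(8.63/10) = 7.295
  Stage 3: F_3 = 10^(7.23/10) = 5.284, G_3 = 10^(−4.82/10) = 0.3296
  Stage 4: F_4 = 10^(3.58/10) = 2.280, G_4 = 10^(19.3/10) = 85.11
Friis cascade:
  F = 1.614 + (1.914 − 1)/8.337 + (5.284 − 1)/60.81 + (2.280 − 1)/20.04 = 1.858
NF = 10 log₁₀(1.858) = 2.69 dB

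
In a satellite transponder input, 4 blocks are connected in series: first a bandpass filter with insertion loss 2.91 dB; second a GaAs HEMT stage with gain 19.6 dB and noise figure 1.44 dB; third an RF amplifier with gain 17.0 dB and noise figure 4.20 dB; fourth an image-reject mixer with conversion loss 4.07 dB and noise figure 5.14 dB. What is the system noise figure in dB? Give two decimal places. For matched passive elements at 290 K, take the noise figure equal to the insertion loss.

4.41 dB

Convert to linear (a loss of L dB is a gain of −L dB): F_i = 10^(NF_i/10), G_i = 10^(G_i,dB/10)
  Stage 1: F_1 = 10^(2.91/10) = 1.954, G_1 = 10^(−2.91/10) = 0.5117
  Stage 2: F_2 = 10^(1.44/10) = 1.393, G_2 = 10^(19.6/10) = 91.20
  Stage 3: F_3 = 10^(4.20/10) = 2.630, G_3 = 10^(17.0/10) = 50.12
  Stage 4: F_4 = 10^(5.14/10) = 3.266, G_4 = 10^(−4.07/10) = 0.3917
Friis cascade:
  F = 1.954 + (1.393 − 1)/0.5117 + (2.630 − 1)/46.67 + (3.266 − 1)/2339 = 2.759
NF = 10 log₁₀(2.759) = 4.41 dB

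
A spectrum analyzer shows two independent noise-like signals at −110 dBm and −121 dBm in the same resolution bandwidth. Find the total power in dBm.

−109.7 dBm

Convert to linear, add, convert back:
P₁ = 1.00×10⁻¹⁴ W, P₂ = 7.94×10⁻¹⁶ W
P_tot = 1.08×10⁻¹⁴ W → 10 log₁₀(P_tot / 10⁻³) = −109.7 dBm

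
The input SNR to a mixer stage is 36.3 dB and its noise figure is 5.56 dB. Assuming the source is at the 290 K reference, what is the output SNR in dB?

30.74 dB

By definition F = SNR_in/SNR_out, so in dB: SNR_out = SNR_in − NF
SNR_out = 36.3 − 5.56 = 30.74 dB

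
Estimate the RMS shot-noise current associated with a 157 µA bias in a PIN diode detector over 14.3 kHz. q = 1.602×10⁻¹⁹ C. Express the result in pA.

848 pA

I_n = √(2qI·B)
2qI·B = 2 × 1.602×10⁻¹⁹ × 1.57×10⁻⁴ × 1.43×10⁴ = 7.19×10⁻¹⁹ A²
I_n = √(7.19×10⁻¹⁹) = 8.48×10⁻¹⁰ A = 848 pA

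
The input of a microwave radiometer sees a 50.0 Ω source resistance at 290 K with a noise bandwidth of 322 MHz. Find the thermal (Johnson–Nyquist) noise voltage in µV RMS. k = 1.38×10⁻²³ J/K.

16.1 µV

V_n = √(4kTRB)
4kTRB = 4 × 1.38×10⁻²³ × 290 × 5.00×10¹ × 3.22×10⁸ = 2.58×10⁻¹⁰ V²
V_n = √(2.58×10⁻¹⁰) = 1.61×10⁻⁵ V = 16.1 µV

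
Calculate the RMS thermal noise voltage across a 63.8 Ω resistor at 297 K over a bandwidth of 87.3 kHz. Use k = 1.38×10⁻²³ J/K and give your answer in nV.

302 nV

V_n = √(4kTRB)
4kTRB = 4 × 1.38×10⁻²³ × 297 × 6.38×10¹ × 8.73×10⁴ = 9.13×10⁻¹⁴ V²
V_n = √(9.13×10⁻¹⁴) = 3.02×10⁻⁷ V = 302 nV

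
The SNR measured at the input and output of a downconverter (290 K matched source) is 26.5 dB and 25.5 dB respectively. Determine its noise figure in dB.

1.0 dB

NF (dB) = SNR_in(dB) − SNR_out(dB) when the source is at T₀
NF = 26.5 − 25.5 = 1.0 dB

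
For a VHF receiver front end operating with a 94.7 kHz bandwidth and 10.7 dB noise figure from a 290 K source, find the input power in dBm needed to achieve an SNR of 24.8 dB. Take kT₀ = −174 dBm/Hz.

Sensitivity = −174 + 10 log₁₀(B) + NF + SNR_min
= −174 + 49.76 + 10.7 + 24.8
= −88.74 dBm → −88.7 dBm

−88.7 dBm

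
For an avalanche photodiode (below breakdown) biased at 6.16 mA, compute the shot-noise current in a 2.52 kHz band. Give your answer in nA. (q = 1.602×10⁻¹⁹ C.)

I_n = √(2qI·B)
2qI·B = 2 × 1.602×10⁻¹⁹ × 6.16×10⁻³ × 2.52×10³ = 4.97×10⁻¹⁸ A²
I_n = √(4.97×10⁻¹⁸) = 2.23×10⁻⁹ A = 2.23 nA

2.23 nA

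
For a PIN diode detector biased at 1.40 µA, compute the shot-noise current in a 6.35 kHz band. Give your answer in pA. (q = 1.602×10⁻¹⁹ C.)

53.4 pA

I_n = √(2qI·B)
2qI·B = 2 × 1.602×10⁻¹⁹ × 1.40×10⁻⁶ × 6.35×10³ = 2.85×10⁻²¹ A²
I_n = √(2.85×10⁻²¹) = 5.34×10⁻¹¹ A = 53.4 pA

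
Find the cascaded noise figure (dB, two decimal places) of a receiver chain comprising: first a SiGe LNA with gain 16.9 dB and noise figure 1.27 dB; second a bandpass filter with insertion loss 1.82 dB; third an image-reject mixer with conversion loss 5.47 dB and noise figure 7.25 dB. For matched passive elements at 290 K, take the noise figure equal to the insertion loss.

Convert to linear (a loss of L dB is a gain of −L dB): F_i = 10^(NF_i/10), G_i = 10^(G_i,dB/10)
  Stage 1: F_1 = 10^(1.27/10) = 1.340, G_1 = 10^(16.9/10) = 48.98
  Stage 2: F_2 = 10^(1.82/10) = 1.521, G_2 = 10^(−1.82/10) = 0.6577
  Stage 3: F_3 = 10^(7.25/10) = 5.309, G_3 = 10^(−5.47/10) = 0.2838
Friis cascade:
  F = 1.340 + (1.521 − 1)/48.98 + (5.309 − 1)/32.21 = 1.484
NF = 10 log₁₀(1.484) = 1.71 dB

1.71 dB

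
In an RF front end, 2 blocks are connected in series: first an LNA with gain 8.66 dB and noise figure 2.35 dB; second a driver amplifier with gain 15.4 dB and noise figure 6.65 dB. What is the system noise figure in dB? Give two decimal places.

3.45 dB

Convert to linear (a loss of L dB is a gain of −L dB): F_i = 10^(NF_i/10), G_i = 10^(G_i,dB/10)
  Stage 1: F_1 = 10^(2.35/10) = 1.718, G_1 = 10^(8.66/10) = 7.345
  Stage 2: F_2 = 10^(6.65/10) = 4.624, G_2 = 10^(15.4/10) = 34.67
Friis cascade:
  F = 1.718 + (4.624 − 1)/7.345 = 2.211
NF = 10 log₁₀(2.211) = 3.45 dB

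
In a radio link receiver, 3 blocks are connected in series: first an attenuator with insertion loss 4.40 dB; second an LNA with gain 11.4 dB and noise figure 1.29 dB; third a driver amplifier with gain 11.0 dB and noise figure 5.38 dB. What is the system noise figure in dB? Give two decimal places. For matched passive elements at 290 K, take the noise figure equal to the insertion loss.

6.23 dB

Convert to linear (a loss of L dB is a gain of −L dB): F_i = 10^(NF_i/10), G_i = 10^(G_i,dB/10)
  Stage 1: F_1 = 10^(4.40/10) = 2.754, G_1 = 10^(−4.40/10) = 0.3631
  Stage 2: F_2 = 10^(1.29/10) = 1.346, G_2 = 10^(11.4/10) = 13.80
  Stage 3: F_3 = 10^(5.38/10) = 3.451, G_3 = 10^(11.0/10) = 12.59
Friis cascade:
  F = 2.754 + (1.346 − 1)/0.3631 + (3.451 − 1)/5.012 = 4.196
NF = 10 log₁₀(4.196) = 6.23 dB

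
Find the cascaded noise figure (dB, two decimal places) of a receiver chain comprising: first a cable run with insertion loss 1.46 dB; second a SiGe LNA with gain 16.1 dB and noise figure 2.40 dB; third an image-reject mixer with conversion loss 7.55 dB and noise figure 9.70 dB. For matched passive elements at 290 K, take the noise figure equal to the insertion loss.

4.34 dB

Convert to linear (a loss of L dB is a gain of −L dB): F_i = 10^(NF_i/10), G_i = 10^(G_i,dB/10)
  Stage 1: F_1 = 10^(1.46/10) = 1.400, G_1 = 10^(−1.46/10) = 0.7145
  Stage 2: F_2 = 10^(2.40/10) = 1.738, G_2 = 10^(16.1/10) = 40.74
  Stage 3: F_3 = 10^(9.70/10) = 9.333, G_3 = 10^(−7.55/10) = 0.1758
Friis cascade:
  F = 1.400 + (1.738 − 1)/0.7145 + (9.333 − 1)/29.11 = 2.718
NF = 10 log₁₀(2.718) = 4.34 dB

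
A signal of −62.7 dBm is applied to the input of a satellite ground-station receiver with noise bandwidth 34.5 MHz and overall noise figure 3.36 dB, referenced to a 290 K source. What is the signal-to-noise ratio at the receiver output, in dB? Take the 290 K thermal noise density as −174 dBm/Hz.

32.6 dB

Noise floor: N = −174 + 10 log₁₀(B) + NF
10 log₁₀(3.45×10⁷) = 75.38 dB
N = −174 + 75.38 + 3.36 = −95.26 dBm
SNR = P_sig − N = −62.7 − (−95.26) = 32.56 dB → 32.6 dB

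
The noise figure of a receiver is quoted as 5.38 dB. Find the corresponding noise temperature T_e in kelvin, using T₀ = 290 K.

F = 10^(5.38/10) = 3.45144
T_e = (F − 1)·T₀ = (3.45144 − 1) × 290 = 711 K

711 K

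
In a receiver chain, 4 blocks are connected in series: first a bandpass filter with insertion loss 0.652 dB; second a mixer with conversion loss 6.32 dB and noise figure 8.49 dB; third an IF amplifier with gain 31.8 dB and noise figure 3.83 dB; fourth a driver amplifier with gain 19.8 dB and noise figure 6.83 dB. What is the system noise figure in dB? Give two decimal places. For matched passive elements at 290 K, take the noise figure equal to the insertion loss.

Convert to linear (a loss of L dB is a gain of −L dB): F_i = 10^(NF_i/10), G_i = 10^(G_i,dB/10)
  Stage 1: F_1 = 10^(0.652/10) = 1.162, G_1 = 10^(−0.652/10) = 0.8606
  Stage 2: F_2 = 10^(8.49/10) = 7.063, G_2 = 10^(−6.32/10) = 0.2333
  Stage 3: F_3 = 10^(3.83/10) = 2.415, G_3 = 10^(31.8/10) = 1514
  Stage 4: F_4 = 10^(6.83/10) = 4.819, G_4 = 10^(19.8/10) = 95.50
Friis cascade:
  F = 1.162 + (7.063 − 1)/0.8606 + (2.415 − 1)/0.2008 + (4.819 − 1)/303.9 = 15.27
NF = 10 log₁₀(15.27) = 11.84 dB

11.84 dB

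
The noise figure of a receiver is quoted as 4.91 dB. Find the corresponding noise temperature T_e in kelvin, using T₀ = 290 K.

608 K

F = 10^(4.91/10) = 3.09742
T_e = (F − 1)·T₀ = (3.09742 − 1) × 290 = 608 K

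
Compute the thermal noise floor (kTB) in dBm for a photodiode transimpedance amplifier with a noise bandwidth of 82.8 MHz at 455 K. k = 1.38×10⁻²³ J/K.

P_n = kTB = 1.38×10⁻²³ × 455 × 8.28×10⁷ = 5.20×10⁻¹³ W
In dBm: 10 log₁₀(5.20×10⁻¹³ / 10⁻³) = −92.8 dBm

−92.8 dBm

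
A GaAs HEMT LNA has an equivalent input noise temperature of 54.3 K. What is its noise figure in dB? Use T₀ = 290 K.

F = 1 + T_e/T₀ = 1 + 54.3/290 = 1.18724
NF = 10 log₁₀(1.18724) = 0.745 dB

0.745 dB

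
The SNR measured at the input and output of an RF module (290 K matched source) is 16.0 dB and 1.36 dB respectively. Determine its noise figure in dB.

NF (dB) = SNR_in(dB) − SNR_out(dB) when the source is at T₀
NF = 16.0 − 1.36 = 14.64 dB

14.64 dB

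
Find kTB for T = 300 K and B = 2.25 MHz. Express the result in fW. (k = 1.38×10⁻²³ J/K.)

P_n = kTB = 1.38×10⁻²³ × 300 × 2.25×10⁶ = 9.31×10⁻¹⁵ W = 9.31 fW

9.31 fW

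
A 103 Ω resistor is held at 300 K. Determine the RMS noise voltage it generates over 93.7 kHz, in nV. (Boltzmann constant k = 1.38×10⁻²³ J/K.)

400 nV

V_n = √(4kTRB)
4kTRB = 4 × 1.38×10⁻²³ × 300 × 1.03×10² × 9.37×10⁴ = 1.60×10⁻¹³ V²
V_n = √(1.60×10⁻¹³) = 4.00×10⁻⁷ V = 400 nV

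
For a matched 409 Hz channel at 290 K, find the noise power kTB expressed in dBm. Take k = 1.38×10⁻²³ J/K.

P_n = kTB = 1.38×10⁻²³ × 290 × 4.09×10² = 1.64×10⁻¹⁸ W
In dBm: 10 log₁₀(1.64×10⁻¹⁸ / 10⁻³) = −147.9 dBm

−147.9 dBm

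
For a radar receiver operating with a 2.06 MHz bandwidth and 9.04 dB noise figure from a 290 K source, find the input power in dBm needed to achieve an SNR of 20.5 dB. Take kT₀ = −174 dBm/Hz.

−81.3 dBm

Sensitivity = −174 + 10 log₁₀(B) + NF + SNR_min
= −174 + 63.14 + 9.04 + 20.5
= −81.32 dBm → −81.3 dBm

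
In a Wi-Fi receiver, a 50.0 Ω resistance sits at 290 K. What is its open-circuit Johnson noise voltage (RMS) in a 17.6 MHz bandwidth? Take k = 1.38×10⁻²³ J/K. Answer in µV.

3.75 µV

V_n = √(4kTRB)
4kTRB = 4 × 1.38×10⁻²³ × 290 × 5.00×10¹ × 1.76×10⁷ = 1.41×10⁻¹¹ V²
V_n = √(1.41×10⁻¹¹) = 3.75×10⁻⁶ V = 3.75 µV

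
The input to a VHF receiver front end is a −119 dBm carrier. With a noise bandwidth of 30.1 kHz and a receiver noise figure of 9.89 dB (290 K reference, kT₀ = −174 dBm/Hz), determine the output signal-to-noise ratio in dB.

0.3 dB

Noise floor: N = −174 + 10 log₁₀(B) + NF
10 log₁₀(3.01×10⁴) = 44.79 dB
N = −174 + 44.79 + 9.89 = −119.32 dBm
SNR = P_sig − N = −119 − (−119.32) = 0.32 dB → 0.3 dB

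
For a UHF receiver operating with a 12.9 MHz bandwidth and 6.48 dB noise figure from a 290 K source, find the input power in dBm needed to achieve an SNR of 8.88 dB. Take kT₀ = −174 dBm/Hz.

Sensitivity = −174 + 10 log₁₀(B) + NF + SNR_min
= −174 + 71.11 + 6.48 + 8.88
= −87.53 dBm → −87.5 dBm

−87.5 dBm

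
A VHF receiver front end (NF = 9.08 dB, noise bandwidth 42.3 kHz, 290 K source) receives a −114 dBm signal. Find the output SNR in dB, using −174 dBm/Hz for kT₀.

Noise floor: N = −174 + 10 log₁₀(B) + NF
10 log₁₀(4.23×10⁴) = 46.26 dB
N = −174 + 46.26 + 9.08 = −118.66 dBm
SNR = P_sig − N = −114 − (−118.66) = 4.66 dB → 4.7 dB

4.7 dB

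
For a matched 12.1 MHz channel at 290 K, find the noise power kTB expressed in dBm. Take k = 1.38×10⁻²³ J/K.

−103.1 dBm

P_n = kTB = 1.38×10⁻²³ × 290 × 1.21×10⁷ = 4.84×10⁻¹⁴ W
In dBm: 10 log₁₀(4.84×10⁻¹⁴ / 10⁻³) = −103.1 dBm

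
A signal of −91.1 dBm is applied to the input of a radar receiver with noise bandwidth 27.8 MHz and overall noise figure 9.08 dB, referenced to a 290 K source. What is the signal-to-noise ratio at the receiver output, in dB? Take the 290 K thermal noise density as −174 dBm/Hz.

−0.6 dB

Noise floor: N = −174 + 10 log₁₀(B) + NF
10 log₁₀(2.78×10⁷) = 74.44 dB
N = −174 + 74.44 + 9.08 = −90.48 dBm
SNR = P_sig − N = −91.1 − (−90.48) = −0.62 dB → −0.6 dB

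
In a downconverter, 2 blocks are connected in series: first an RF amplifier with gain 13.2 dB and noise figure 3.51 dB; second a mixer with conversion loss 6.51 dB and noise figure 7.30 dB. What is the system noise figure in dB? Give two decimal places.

Convert to linear (a loss of L dB is a gain of −L dB): F_i = 10^(NF_i/10), G_i = 10^(G_i,dB/10)
  Stage 1: F_1 = 10^(3.51/10) = 2.244, G_1 = 10^(13.2/10) = 20.89
  Stage 2: F_2 = 10^(7.30/10) = 5.370, G_2 = 10^(−6.51/10) = 0.2234
Friis cascade:
  F = 2.244 + (5.370 − 1)/20.89 = 2.453
NF = 10 log₁₀(2.453) = 3.90 dB

3.90 dB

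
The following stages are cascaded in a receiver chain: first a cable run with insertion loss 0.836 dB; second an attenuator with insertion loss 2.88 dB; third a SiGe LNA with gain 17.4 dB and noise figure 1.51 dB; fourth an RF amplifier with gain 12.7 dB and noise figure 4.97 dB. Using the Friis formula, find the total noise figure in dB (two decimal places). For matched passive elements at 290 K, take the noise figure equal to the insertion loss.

Convert to linear (a loss of L dB is a gain of −L dB): F_i = 10^(NF_i/10), G_i = 10^(G_i,dB/10)
  Stage 1: F_1 = 10^(0.836/10) = 1.212, G_1 = 10^(−0.836/10) = 0.8249
  Stage 2: F_2 = 10^(2.88/10) = 1.941, G_2 = 10^(−2.88/10) = 0.5152
  Stage 3: F_3 = 10^(1.51/10) = 1.416, G_3 = 10^(17.4/10) = 54.95
  Stage 4: F_4 = 10^(4.97/10) = 3.141, G_4 = 10^(12.7/10) = 18.62
Friis cascade:
  F = 1.212 + (1.941 − 1)/0.8249 + (1.416 − 1)/0.4250 + (3.141 − 1)/23.36 = 3.423
NF = 10 log₁₀(3.423) = 5.34 dB

5.34 dB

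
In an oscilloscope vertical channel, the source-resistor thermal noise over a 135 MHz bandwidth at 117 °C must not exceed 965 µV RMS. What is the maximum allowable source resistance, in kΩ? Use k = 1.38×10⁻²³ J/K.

T = 117 °C + 273.15 = 390.15 K
Johnson–Nyquist: V_n = √(4kTRB) ⇒ R = V_n² / (4kTB)
4kTB = 4 × 1.38×10⁻²³ × 390.15 × 1.35×10⁸ = 2.91×10⁻¹²
R = (9.65×10⁻⁴)² / 2.91×10⁻¹² = 3.20×10⁵ Ω = 320 kΩ

320 kΩ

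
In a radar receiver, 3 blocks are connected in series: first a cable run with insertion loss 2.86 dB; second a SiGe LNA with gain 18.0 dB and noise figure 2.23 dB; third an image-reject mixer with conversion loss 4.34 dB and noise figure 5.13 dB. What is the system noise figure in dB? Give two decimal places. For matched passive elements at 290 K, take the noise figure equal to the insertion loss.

Convert to linear (a loss of L dB is a gain of −L dB): F_i = 10^(NF_i/10), G_i = 10^(G_i,dB/10)
  Stage 1: F_1 = 10^(2.86/10) = 1.932, G_1 = 10^(−2.86/10) = 0.5176
  Stage 2: F_2 = 10^(2.23/10) = 1.671, G_2 = 10^(18.0/10) = 63.10
  Stage 3: F_3 = 10^(5.13/10) = 3.258, G_3 = 10^(−4.34/10) = 0.3681
Friis cascade:
  F = 1.932 + (1.671 − 1)/0.5176 + (3.258 − 1)/32.66 = 3.298
NF = 10 log₁₀(3.298) = 5.18 dB

5.18 dB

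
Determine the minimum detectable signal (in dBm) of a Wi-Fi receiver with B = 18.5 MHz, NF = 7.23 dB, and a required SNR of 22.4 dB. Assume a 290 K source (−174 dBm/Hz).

Sensitivity = −174 + 10 log₁₀(B) + NF + SNR_min
= −174 + 72.67 + 7.23 + 22.4
= −71.70 dBm → −71.7 dBm

−71.7 dBm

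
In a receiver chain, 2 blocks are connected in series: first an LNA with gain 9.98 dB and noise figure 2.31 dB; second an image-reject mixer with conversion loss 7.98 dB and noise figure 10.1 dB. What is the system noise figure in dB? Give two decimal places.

4.20 dB

Convert to linear (a loss of L dB is a gain of −L dB): F_i = 10^(NF_i/10), G_i = 10^(G_i,dB/10)
  Stage 1: F_1 = 10^(2.31/10) = 1.702, G_1 = 10^(9.98/10) = 9.954
  Stage 2: F_2 = 10^(10.1/10) = 10.23, G_2 = 10^(−7.98/10) = 0.1592
Friis cascade:
  F = 1.702 + (10.23 − 1)/9.954 = 2.630
NF = 10 log₁₀(2.630) = 4.20 dB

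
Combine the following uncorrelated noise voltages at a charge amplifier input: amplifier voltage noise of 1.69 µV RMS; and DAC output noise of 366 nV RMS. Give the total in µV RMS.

1.73 µV

Uncorrelated sources add in power (mean-square): V_tot = √(ΣV_i²)
V_tot = √[(1.69×10⁻⁶)² + (3.66×10⁻⁷)²] = 1.73×10⁻⁶ V = 1.73 µV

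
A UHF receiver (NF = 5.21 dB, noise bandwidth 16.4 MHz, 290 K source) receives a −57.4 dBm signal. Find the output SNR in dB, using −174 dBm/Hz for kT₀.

Noise floor: N = −174 + 10 log₁₀(B) + NF
10 log₁₀(1.64×10⁷) = 72.15 dB
N = −174 + 72.15 + 5.21 = −96.64 dBm
SNR = P_sig − N = −57.4 − (−96.64) = 39.24 dB → 39.2 dB

39.2 dB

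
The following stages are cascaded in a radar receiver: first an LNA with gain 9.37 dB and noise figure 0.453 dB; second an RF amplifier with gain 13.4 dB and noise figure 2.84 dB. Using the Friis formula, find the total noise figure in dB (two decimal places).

Convert to linear (a loss of L dB is a gain of −L dB): F_i = 10^(NF_i/10), G_i = 10^(G_i,dB/10)
  Stage 1: F_1 = 10^(0.453/10) = 1.110, G_1 = 10^(9.37/10) = 8.650
  Stage 2: F_2 = 10^(2.84/10) = 1.923, G_2 = 10^(13.4/10) = 21.88
Friis cascade:
  F = 1.110 + (1.923 − 1)/8.650 = 1.217
NF = 10 log₁₀(1.217) = 0.85 dB

0.85 dB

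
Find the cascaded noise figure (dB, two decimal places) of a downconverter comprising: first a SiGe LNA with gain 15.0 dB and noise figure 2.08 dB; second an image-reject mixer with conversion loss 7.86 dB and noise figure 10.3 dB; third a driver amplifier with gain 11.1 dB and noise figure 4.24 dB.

3.50 dB

Convert to linear (a loss of L dB is a gain of −L dB): F_i = 10^(NF_i/10), G_i = 10^(G_i,dB/10)
  Stage 1: F_1 = 10^(2.08/10) = 1.614, G_1 = 10^(15.0/10) = 31.62
  Stage 2: F_2 = 10^(10.3/10) = 10.72, G_2 = 10^(−7.86/10) = 0.1637
  Stage 3: F_3 = 10^(4.24/10) = 2.655, G_3 = 10^(11.1/10) = 12.88
Friis cascade:
  F = 1.614 + (10.72 − 1)/31.62 + (2.655 − 1)/5.176 = 2.241
NF = 10 log₁₀(2.241) = 3.50 dB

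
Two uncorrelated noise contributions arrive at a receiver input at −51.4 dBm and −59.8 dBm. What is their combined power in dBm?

Convert to linear, add, convert back:
P₁ = 7.24×10⁻⁹ W, P₂ = 1.05×10⁻⁹ W
P_tot = 8.29×10⁻⁹ W → 10 log₁₀(P_tot / 10⁻³) = −50.8 dBm

−50.8 dBm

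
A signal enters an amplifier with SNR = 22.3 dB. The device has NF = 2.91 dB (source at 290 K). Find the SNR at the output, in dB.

19.39 dB

By definition F = SNR_in/SNR_out, so in dB: SNR_out = SNR_in − NF
SNR_out = 22.3 − 2.91 = 19.39 dB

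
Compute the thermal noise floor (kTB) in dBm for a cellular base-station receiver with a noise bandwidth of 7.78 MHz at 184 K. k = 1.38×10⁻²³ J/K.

−107.0 dBm

P_n = kTB = 1.38×10⁻²³ × 184 × 7.78×10⁶ = 1.98×10⁻¹⁴ W
In dBm: 10 log₁₀(1.98×10⁻¹⁴ / 10⁻³) = −107.0 dBm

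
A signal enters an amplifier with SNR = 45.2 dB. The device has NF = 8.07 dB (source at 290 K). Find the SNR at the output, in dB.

37.13 dB

By definition F = SNR_in/SNR_out, so in dB: SNR_out = SNR_in − NF
SNR_out = 45.2 − 8.07 = 37.13 dB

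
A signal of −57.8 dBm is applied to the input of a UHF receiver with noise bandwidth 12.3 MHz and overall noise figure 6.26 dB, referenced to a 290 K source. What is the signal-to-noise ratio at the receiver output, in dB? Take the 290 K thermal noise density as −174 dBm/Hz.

39.0 dB

Noise floor: N = −174 + 10 log₁₀(B) + NF
10 log₁₀(1.23×10⁷) = 70.9 dB
N = −174 + 70.9 + 6.26 = −96.84 dBm
SNR = P_sig − N = −57.8 − (−96.84) = 39.04 dB → 39.0 dB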